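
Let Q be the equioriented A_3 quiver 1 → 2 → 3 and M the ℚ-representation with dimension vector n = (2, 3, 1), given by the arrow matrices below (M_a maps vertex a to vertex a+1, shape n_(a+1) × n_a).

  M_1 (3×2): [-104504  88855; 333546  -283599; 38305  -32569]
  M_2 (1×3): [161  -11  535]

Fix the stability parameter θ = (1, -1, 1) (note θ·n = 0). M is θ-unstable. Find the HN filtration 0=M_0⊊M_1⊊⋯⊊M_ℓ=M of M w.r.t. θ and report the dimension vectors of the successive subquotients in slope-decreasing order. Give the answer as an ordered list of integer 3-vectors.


Via rank(M_{q-1}∘⋯∘M_p): M ≅ I[1,2], I[1,3], I[2,2].
μ_θ-semistable layers: μ^(1)=1; μ^(2)=0; μ^(3)=-1

((0, 0, 1); (2, 2, 0); (0, 1, 0))


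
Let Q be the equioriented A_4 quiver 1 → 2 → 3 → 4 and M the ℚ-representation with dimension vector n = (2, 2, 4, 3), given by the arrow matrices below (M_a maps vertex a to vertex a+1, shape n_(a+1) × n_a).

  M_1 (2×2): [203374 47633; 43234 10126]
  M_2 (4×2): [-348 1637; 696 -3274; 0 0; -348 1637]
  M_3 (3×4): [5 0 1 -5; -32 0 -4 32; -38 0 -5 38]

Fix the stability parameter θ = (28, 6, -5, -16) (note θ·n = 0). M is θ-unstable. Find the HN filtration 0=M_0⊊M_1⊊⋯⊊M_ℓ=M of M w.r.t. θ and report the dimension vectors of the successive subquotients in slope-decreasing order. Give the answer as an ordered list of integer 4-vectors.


Barcode: M ≅ I[1,2], I[1,3], I[3,3], I[3,4]^2, I[4,4]. HN layers by μ_θ (5 steps, strictly decreasing):
  μ^(1)=17; μ^(2)=29/3; μ^(3)=-5; μ^(4)=-21/2; μ^(5)=-16

((1, 1, 0, 0); (1, 1, 1, 0); (0, 0, 1, 0); (0, 0, 2, 2); (0, 0, 0, 1))


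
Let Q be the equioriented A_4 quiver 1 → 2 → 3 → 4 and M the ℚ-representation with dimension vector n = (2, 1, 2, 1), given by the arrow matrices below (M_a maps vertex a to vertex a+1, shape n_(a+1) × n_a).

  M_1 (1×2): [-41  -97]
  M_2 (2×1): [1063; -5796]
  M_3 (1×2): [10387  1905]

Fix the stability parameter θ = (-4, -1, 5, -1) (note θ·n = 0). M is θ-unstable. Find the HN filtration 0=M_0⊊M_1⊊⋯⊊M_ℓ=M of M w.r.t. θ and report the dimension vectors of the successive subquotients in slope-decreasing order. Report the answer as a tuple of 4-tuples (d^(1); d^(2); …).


Barcode: M ≅ I[1,1], I[1,4], I[3,3]. HN layers by μ_θ (4 steps, strictly decreasing):
  μ^(1)=5; μ^(2)=2; μ^(3)=-1; μ^(4)=-4

((0, 0, 1, 0); (0, 0, 1, 1); (0, 1, 0, 0); (2, 0, 0, 0))


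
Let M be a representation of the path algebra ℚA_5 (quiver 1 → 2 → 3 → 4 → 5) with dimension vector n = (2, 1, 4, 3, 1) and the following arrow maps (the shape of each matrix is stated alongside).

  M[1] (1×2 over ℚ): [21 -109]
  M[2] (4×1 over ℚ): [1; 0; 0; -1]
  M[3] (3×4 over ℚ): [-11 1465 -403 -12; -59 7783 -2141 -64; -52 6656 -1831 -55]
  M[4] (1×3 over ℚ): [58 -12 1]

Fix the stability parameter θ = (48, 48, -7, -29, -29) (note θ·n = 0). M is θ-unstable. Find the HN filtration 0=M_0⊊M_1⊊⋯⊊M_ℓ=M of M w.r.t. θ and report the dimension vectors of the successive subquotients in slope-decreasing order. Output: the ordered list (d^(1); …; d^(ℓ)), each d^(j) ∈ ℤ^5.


Barcode: M ≅ I[1,1], I[1,5], I[3,3], I[3,4]^2. HN layers by μ_θ (4 steps, strictly decreasing):
  μ^(1)=48; μ^(2)=31/5; μ^(3)=-7; μ^(4)=-18

((1, 0, 0, 0, 0); (1, 1, 1, 1, 1); (0, 0, 1, 0, 0); (0, 0, 2, 2, 0))


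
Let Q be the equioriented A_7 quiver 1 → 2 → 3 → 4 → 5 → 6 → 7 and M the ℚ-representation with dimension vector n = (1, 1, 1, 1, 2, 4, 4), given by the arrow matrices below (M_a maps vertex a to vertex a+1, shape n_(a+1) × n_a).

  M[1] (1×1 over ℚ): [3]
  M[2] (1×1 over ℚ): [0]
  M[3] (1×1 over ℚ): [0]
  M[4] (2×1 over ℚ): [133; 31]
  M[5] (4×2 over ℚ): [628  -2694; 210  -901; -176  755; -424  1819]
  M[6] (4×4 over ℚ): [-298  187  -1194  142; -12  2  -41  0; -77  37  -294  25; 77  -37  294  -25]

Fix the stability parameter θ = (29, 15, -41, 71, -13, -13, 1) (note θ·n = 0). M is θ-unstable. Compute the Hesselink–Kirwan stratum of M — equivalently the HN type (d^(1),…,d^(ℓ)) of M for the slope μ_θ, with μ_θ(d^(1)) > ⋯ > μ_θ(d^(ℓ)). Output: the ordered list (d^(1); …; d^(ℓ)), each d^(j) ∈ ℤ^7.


Barcode: M ≅ I[1,2], I[3,3], I[4,7], I[5,7], I[6,6], I[6,7], I[7,7]. HN layers by μ_θ (5 steps, strictly decreasing):
  μ^(1)=22; μ^(2)=23/2; μ^(3)=1; μ^(4)=-13; μ^(5)=-41

((1, 1, 0, 0, 0, 0, 0); (0, 0, 0, 1, 1, 1, 1); (0, 0, 0, 0, 0, 0, 3); (0, 0, 0, 0, 1, 3, 0); (0, 0, 1, 0, 0, 0, 0))


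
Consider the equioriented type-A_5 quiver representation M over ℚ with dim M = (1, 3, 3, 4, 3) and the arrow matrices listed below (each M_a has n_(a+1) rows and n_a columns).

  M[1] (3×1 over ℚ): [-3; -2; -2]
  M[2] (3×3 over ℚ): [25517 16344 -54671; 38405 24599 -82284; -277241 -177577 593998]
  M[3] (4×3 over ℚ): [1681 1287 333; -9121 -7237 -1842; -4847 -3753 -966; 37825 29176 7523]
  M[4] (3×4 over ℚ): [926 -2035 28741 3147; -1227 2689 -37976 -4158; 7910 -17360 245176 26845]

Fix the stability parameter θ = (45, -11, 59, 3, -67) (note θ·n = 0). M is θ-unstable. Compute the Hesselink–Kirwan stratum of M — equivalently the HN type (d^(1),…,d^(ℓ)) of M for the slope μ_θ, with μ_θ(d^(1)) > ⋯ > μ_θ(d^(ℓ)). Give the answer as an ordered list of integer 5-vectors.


Interval decomposition of M: I[1,5], I[2,2], I[2,5], I[3,5], I[4,4].
HN type (ℓ=4): μ^(1)=29/5; μ^(2)=3; μ^(3)=-5/3; μ^(4)=-11

((1, 1, 1, 1, 1); (0, 0, 0, 1, 0); (0, 0, 2, 2, 2); (0, 2, 0, 0, 0))


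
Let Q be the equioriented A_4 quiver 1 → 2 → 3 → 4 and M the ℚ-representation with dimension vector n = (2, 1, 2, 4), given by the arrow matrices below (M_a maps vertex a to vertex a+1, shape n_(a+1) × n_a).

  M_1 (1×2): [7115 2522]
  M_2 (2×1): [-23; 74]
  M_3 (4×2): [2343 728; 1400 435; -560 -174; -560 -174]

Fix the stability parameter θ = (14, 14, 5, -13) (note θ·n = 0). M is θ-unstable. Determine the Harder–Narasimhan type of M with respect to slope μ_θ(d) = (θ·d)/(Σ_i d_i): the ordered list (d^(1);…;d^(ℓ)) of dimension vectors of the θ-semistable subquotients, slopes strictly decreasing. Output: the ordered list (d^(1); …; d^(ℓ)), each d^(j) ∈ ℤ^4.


Interval decomposition of M: I[1,1], I[1,4], I[3,4], I[4,4]^2.
HN type (ℓ=4): μ^(1)=14; μ^(2)=5; μ^(3)=-4; μ^(4)=-13

((1, 0, 0, 0); (1, 1, 1, 1); (0, 0, 1, 1); (0, 0, 0, 2))


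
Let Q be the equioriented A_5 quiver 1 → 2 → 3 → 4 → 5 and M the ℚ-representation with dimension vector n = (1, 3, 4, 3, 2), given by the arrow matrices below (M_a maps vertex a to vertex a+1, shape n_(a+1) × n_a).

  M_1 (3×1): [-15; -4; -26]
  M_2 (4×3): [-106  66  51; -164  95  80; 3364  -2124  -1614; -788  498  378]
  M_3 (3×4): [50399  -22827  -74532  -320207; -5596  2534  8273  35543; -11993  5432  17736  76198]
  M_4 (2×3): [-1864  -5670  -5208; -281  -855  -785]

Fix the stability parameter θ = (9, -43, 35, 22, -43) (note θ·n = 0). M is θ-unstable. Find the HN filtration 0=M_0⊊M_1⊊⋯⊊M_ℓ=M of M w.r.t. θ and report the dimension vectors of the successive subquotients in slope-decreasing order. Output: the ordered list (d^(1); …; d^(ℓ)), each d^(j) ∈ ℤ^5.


Barcode: M ≅ I[1,2], I[2,5]^2, I[3,3], I[3,4]. HN layers by μ_θ (5 steps, strictly decreasing):
  μ^(1)=35; μ^(2)=57/2; μ^(3)=14/3; μ^(4)=-17; μ^(5)=-43

((0, 0, 1, 0, 0); (0, 0, 1, 1, 0); (0, 0, 2, 2, 2); (1, 1, 0, 0, 0); (0, 2, 0, 0, 0))


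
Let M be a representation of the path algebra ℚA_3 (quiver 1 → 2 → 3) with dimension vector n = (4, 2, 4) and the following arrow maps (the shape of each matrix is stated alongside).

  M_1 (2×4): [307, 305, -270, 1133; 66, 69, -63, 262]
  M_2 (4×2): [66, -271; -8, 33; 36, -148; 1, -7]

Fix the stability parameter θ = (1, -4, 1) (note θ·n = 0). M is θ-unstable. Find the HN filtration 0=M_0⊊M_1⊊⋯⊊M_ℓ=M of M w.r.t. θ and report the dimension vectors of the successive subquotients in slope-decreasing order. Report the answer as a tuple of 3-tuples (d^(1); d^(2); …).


Via rank(M_{q-1}∘⋯∘M_p): M ≅ I[1,1]^2, I[1,3]^2, I[3,3]^2.
μ_θ-semistable layers: μ^(1)=1; μ^(2)=-3/2

((2, 0, 4); (2, 2, 0))


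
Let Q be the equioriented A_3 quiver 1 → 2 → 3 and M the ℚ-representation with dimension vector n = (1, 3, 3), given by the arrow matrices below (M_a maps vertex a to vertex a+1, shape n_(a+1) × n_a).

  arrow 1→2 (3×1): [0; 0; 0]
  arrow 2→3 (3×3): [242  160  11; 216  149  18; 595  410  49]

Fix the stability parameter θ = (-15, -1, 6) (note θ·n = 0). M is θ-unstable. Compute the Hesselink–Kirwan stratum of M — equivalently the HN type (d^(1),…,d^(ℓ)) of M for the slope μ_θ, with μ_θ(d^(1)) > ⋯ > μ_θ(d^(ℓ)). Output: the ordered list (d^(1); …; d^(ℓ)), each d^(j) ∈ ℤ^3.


Interval decomposition of M: I[1,1], I[2,3]^3.
HN type (ℓ=3): μ^(1)=6; μ^(2)=-1; μ^(3)=-15

((0, 0, 3); (0, 3, 0); (1, 0, 0))


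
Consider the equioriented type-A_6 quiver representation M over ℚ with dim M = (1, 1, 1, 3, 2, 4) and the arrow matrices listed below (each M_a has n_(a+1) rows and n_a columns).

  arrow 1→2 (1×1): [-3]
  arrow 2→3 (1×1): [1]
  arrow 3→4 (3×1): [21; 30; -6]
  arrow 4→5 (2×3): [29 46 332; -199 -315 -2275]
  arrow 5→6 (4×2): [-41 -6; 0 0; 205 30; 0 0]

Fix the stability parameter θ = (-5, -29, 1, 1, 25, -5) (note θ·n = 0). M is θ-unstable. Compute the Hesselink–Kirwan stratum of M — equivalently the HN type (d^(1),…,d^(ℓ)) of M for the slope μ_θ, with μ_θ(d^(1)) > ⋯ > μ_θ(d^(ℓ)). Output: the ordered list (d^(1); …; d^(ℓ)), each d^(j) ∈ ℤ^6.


Interval decomposition of M: I[1,6], I[4,4], I[4,5], I[6,6]^3.
HN type (ℓ=5): μ^(1)=25; μ^(2)=10; μ^(3)=1; μ^(4)=-5; μ^(5)=-17

((0, 0, 0, 0, 1, 0); (0, 0, 0, 0, 1, 1); (0, 0, 1, 3, 0, 0); (0, 0, 0, 0, 0, 3); (1, 1, 0, 0, 0, 0))


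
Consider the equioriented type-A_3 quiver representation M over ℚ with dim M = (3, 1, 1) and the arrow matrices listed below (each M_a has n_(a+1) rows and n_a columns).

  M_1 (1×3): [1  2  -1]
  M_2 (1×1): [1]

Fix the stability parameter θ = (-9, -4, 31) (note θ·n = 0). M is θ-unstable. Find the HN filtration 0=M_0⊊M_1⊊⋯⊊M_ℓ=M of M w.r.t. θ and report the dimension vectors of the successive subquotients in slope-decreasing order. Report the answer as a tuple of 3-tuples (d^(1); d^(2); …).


Interval decomposition of M: I[1,1]^2, I[1,3].
HN type (ℓ=3): μ^(1)=31; μ^(2)=-4; μ^(3)=-9

((0, 0, 1); (0, 1, 0); (3, 0, 0))


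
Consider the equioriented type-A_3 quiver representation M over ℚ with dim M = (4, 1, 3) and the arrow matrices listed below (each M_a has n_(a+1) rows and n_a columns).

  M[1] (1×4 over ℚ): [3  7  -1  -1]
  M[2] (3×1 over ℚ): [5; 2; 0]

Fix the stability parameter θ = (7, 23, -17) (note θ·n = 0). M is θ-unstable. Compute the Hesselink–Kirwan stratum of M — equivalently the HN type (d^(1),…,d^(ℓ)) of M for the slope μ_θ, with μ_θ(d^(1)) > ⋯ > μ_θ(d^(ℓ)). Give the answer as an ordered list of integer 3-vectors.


Barcode: M ≅ I[1,1]^3, I[1,3], I[3,3]^2. HN layers by μ_θ (3 steps, strictly decreasing):
  μ^(1)=7; μ^(2)=13/3; μ^(3)=-17

((3, 0, 0); (1, 1, 1); (0, 0, 2))


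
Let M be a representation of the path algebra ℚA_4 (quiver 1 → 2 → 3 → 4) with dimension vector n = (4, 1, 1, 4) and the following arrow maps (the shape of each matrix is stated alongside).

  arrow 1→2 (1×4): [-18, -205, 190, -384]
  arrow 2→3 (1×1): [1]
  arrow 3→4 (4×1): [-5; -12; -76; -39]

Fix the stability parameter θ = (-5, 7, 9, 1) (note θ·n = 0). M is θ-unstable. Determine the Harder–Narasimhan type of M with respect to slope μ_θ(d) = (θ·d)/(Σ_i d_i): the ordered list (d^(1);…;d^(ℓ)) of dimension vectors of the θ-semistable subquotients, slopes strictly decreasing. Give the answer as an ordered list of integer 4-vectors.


Barcode: M ≅ I[1,1]^3, I[1,4], I[4,4]^3. HN layers by μ_θ (3 steps, strictly decreasing):
  μ^(1)=17/3; μ^(2)=1; μ^(3)=-5

((0, 1, 1, 1); (0, 0, 0, 3); (4, 0, 0, 0))


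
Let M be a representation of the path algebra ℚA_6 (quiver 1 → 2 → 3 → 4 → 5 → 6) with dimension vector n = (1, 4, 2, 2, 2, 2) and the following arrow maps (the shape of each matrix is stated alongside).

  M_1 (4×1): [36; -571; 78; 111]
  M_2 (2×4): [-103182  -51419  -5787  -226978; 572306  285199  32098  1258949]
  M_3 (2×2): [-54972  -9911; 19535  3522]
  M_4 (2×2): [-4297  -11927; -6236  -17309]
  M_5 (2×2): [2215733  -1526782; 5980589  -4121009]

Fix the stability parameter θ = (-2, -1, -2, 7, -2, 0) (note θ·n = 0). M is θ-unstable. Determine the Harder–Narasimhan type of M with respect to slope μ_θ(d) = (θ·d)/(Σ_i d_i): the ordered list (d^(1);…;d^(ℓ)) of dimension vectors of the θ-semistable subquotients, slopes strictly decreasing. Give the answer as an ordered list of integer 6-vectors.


Interval decomposition of M: I[1,6], I[2,2]^2, I[2,6].
HN type (ℓ=4): μ^(1)=5/3; μ^(2)=-1; μ^(3)=-3/2; μ^(4)=-2

((0, 0, 0, 2, 2, 2); (0, 2, 0, 0, 0, 0); (0, 2, 2, 0, 0, 0); (1, 0, 0, 0, 0, 0))


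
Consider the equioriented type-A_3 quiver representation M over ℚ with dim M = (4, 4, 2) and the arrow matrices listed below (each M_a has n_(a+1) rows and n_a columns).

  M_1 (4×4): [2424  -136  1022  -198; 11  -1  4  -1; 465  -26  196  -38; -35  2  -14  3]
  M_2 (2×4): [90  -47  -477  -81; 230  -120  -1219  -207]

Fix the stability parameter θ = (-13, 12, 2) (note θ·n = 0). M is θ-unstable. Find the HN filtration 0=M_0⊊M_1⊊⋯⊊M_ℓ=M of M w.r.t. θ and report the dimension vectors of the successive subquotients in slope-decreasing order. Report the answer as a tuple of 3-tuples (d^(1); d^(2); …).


Barcode: M ≅ I[1,2]^2, I[1,3]^2. HN layers by μ_θ (3 steps, strictly decreasing):
  μ^(1)=12; μ^(2)=7; μ^(3)=-13

((0, 2, 0); (0, 2, 2); (4, 0, 0))


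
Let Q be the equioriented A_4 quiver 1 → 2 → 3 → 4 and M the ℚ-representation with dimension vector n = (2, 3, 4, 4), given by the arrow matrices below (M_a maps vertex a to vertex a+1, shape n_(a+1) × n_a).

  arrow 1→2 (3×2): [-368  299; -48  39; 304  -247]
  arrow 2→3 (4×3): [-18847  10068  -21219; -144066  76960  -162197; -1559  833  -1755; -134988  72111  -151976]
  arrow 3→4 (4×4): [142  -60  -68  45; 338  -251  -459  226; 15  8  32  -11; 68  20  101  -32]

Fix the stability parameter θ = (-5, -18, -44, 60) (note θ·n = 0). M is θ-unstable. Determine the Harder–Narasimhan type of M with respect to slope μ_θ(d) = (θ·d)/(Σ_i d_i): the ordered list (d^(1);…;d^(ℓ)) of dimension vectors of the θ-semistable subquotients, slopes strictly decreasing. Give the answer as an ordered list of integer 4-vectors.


Via rank(M_{q-1}∘⋯∘M_p): M ≅ I[1,1], I[1,4], I[2,4]^2, I[3,4].
μ_θ-semistable layers: μ^(1)=60; μ^(2)=-5; μ^(3)=-67/3; μ^(4)=-31; μ^(5)=-44

((0, 0, 0, 4); (1, 0, 0, 0); (1, 1, 1, 0); (0, 2, 2, 0); (0, 0, 1, 0))


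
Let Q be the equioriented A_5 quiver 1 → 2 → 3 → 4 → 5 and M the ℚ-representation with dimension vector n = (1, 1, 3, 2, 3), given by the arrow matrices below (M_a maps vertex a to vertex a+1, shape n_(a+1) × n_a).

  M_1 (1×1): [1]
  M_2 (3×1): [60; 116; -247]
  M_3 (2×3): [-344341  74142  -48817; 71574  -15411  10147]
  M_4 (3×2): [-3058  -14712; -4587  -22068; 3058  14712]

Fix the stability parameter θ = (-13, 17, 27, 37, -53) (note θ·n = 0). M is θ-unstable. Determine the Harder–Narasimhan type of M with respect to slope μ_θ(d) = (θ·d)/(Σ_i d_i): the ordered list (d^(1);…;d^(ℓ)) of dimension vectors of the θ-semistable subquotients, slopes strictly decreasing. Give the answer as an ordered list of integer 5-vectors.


Barcode: M ≅ I[1,5], I[3,3], I[3,4], I[5,5]^2. HN layers by μ_θ (5 steps, strictly decreasing):
  μ^(1)=37; μ^(2)=27; μ^(3)=7; μ^(4)=-13; μ^(5)=-53

((0, 0, 0, 1, 0); (0, 0, 2, 0, 0); (0, 1, 1, 1, 1); (1, 0, 0, 0, 0); (0, 0, 0, 0, 2))


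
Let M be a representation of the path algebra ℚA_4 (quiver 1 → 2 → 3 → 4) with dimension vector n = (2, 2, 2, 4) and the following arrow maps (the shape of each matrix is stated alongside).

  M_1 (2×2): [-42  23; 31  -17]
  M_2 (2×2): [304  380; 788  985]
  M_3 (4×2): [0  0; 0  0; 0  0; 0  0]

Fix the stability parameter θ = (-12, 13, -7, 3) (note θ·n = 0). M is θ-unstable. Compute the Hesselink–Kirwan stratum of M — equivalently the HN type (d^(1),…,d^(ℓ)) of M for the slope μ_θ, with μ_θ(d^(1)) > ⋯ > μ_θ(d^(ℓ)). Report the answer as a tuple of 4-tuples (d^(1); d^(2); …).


Via rank(M_{q-1}∘⋯∘M_p): M ≅ I[1,2], I[1,3], I[3,3], I[4,4]^4.
μ_θ-semistable layers: μ^(1)=13; μ^(2)=3; μ^(3)=-7; μ^(4)=-12

((0, 1, 0, 0); (0, 1, 1, 4); (0, 0, 1, 0); (2, 0, 0, 0))


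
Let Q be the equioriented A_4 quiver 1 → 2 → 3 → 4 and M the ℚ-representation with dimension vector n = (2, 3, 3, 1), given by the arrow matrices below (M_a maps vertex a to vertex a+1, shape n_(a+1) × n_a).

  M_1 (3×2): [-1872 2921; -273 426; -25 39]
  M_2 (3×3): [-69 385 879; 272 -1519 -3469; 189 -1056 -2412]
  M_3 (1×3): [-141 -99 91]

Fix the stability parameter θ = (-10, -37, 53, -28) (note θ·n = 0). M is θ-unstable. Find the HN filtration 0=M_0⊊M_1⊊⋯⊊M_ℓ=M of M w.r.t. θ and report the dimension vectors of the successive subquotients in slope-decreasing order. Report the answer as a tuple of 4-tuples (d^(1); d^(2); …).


Barcode: M ≅ I[1,2], I[1,3], I[2,3], I[3,4]. HN layers by μ_θ (4 steps, strictly decreasing):
  μ^(1)=53; μ^(2)=25/2; μ^(3)=-47/2; μ^(4)=-37

((0, 0, 2, 0); (0, 0, 1, 1); (2, 2, 0, 0); (0, 1, 0, 0))


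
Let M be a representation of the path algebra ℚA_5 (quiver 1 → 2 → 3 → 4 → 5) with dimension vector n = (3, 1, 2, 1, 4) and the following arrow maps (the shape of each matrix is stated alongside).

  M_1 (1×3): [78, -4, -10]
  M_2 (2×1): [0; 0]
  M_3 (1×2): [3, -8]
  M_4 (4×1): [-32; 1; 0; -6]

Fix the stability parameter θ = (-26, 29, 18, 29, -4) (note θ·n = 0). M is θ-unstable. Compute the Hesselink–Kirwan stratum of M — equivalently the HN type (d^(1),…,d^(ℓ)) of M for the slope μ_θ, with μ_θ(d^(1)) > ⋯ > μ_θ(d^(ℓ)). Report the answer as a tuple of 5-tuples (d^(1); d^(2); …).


Interval decomposition of M: I[1,1]^2, I[1,2], I[3,3], I[3,5], I[5,5]^3.
HN type (ℓ=5): μ^(1)=29; μ^(2)=18; μ^(3)=43/3; μ^(4)=-4; μ^(5)=-26

((0, 1, 0, 0, 0); (0, 0, 1, 0, 0); (0, 0, 1, 1, 1); (0, 0, 0, 0, 3); (3, 0, 0, 0, 0))


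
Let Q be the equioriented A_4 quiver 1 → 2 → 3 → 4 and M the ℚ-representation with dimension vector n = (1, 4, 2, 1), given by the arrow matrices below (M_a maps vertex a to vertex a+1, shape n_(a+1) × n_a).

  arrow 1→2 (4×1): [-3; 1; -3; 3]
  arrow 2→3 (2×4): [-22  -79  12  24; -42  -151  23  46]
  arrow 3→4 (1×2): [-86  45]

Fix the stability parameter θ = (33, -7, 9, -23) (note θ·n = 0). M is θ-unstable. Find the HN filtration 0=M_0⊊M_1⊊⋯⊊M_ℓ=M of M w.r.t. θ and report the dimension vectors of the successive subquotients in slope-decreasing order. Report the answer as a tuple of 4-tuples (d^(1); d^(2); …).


Barcode: M ≅ I[1,4], I[2,2]^2, I[2,3]. HN layers by μ_θ (3 steps, strictly decreasing):
  μ^(1)=9; μ^(2)=3; μ^(3)=-7

((0, 0, 1, 0); (1, 1, 1, 1); (0, 3, 0, 0))


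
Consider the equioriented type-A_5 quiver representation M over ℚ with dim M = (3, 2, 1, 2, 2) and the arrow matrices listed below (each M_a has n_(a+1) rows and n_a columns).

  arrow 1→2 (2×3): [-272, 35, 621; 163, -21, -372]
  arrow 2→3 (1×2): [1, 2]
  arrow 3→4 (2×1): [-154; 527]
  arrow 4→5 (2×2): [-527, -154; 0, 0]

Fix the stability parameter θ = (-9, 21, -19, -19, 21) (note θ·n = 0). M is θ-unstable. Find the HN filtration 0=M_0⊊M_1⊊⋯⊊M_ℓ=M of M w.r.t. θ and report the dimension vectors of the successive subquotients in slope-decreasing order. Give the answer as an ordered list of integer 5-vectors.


Interval decomposition of M: I[1,1], I[1,2], I[1,4], I[4,5], I[5,5].
HN type (ℓ=4): μ^(1)=21; μ^(2)=-17/3; μ^(3)=-9; μ^(4)=-19

((0, 1, 0, 0, 2); (0, 1, 1, 1, 0); (3, 0, 0, 0, 0); (0, 0, 0, 1, 0))


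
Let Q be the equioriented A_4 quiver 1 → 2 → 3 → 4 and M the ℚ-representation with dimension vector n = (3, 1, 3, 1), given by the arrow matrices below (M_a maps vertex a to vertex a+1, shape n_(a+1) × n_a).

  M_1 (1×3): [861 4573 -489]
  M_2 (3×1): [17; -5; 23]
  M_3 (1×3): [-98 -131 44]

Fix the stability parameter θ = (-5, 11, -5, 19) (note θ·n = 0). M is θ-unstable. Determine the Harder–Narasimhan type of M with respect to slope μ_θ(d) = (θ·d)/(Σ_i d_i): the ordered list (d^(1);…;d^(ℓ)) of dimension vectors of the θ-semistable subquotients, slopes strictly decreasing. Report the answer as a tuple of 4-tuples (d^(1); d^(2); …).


Via rank(M_{q-1}∘⋯∘M_p): M ≅ I[1,1]^2, I[1,4], I[3,3]^2.
μ_θ-semistable layers: μ^(1)=19; μ^(2)=3; μ^(3)=-5

((0, 0, 0, 1); (0, 1, 1, 0); (3, 0, 2, 0))


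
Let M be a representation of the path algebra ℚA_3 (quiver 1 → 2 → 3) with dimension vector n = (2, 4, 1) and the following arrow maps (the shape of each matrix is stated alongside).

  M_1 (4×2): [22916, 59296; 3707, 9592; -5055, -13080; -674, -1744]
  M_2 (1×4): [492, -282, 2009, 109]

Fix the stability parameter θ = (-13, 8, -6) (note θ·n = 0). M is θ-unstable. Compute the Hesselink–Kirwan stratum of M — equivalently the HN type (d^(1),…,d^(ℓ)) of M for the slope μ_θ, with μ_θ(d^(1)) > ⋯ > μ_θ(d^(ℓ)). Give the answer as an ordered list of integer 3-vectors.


Via rank(M_{q-1}∘⋯∘M_p): M ≅ I[1,1], I[1,3], I[2,2]^3.
μ_θ-semistable layers: μ^(1)=8; μ^(2)=1; μ^(3)=-13

((0, 3, 0); (0, 1, 1); (2, 0, 0))


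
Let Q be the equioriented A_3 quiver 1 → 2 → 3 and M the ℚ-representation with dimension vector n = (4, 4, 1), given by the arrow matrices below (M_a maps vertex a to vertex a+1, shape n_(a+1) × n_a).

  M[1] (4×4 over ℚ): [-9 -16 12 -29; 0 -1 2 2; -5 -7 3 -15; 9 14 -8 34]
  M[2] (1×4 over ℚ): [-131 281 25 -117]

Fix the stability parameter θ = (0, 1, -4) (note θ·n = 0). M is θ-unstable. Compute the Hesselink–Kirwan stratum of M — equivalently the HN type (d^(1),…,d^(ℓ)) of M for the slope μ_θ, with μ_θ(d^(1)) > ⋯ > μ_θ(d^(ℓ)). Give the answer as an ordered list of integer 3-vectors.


Interval decomposition of M: I[1,2]^3, I[1,3].
HN type (ℓ=3): μ^(1)=1; μ^(2)=0; μ^(3)=-1

((0, 3, 0); (3, 0, 0); (1, 1, 1))


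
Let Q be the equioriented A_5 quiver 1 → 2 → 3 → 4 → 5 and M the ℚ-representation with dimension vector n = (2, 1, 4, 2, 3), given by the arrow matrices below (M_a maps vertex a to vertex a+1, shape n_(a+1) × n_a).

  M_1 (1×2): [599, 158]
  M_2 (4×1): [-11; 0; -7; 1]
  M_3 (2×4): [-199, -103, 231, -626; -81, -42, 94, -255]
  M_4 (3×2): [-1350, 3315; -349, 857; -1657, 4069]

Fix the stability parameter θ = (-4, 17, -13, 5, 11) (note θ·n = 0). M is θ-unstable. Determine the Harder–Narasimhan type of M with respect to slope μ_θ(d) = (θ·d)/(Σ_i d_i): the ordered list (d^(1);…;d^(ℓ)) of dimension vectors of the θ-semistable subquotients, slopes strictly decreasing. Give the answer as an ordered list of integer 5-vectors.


Via rank(M_{q-1}∘⋯∘M_p): M ≅ I[1,1], I[1,5], I[3,3]^2, I[3,5], I[5,5].
μ_θ-semistable layers: μ^(1)=11; μ^(2)=5; μ^(3)=2; μ^(4)=-4; μ^(5)=-13

((0, 0, 0, 0, 3); (0, 0, 0, 2, 0); (0, 1, 1, 0, 0); (2, 0, 0, 0, 0); (0, 0, 3, 0, 0))


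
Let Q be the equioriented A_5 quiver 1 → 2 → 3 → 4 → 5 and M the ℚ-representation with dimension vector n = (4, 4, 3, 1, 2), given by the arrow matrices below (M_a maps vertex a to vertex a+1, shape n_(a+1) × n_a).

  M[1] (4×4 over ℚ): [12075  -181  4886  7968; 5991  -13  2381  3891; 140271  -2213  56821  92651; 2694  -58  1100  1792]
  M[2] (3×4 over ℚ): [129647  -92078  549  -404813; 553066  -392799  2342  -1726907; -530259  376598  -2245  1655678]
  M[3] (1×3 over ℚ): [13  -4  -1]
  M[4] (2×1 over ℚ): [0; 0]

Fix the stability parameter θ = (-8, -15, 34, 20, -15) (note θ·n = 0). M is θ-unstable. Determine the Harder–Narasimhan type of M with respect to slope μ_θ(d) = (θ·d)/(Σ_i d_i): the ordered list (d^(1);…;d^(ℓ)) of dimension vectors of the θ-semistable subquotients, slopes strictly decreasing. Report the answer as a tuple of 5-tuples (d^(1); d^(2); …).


Barcode: M ≅ I[1,1]^2, I[1,3], I[1,4], I[2,2], I[2,3], I[5,5]^2. HN layers by μ_θ (5 steps, strictly decreasing):
  μ^(1)=34; μ^(2)=27; μ^(3)=-8; μ^(4)=-23/2; μ^(5)=-15

((0, 0, 2, 0, 0); (0, 0, 1, 1, 0); (2, 0, 0, 0, 0); (2, 2, 0, 0, 0); (0, 2, 0, 0, 2))


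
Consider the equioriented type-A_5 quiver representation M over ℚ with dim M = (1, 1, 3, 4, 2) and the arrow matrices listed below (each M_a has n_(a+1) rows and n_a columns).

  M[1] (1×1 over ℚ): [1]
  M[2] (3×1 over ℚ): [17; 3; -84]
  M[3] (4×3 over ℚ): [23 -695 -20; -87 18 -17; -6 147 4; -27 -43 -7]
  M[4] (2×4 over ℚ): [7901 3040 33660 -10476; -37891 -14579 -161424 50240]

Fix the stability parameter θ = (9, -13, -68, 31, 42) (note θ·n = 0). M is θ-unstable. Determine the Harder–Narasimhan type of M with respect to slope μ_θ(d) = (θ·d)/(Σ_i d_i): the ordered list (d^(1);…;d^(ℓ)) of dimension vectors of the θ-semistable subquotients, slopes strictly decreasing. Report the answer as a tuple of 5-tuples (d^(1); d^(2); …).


Via rank(M_{q-1}∘⋯∘M_p): M ≅ I[1,5], I[3,4], I[3,5], I[4,4].
μ_θ-semistable layers: μ^(1)=42; μ^(2)=31; μ^(3)=-24; μ^(4)=-68

((0, 0, 0, 0, 2); (0, 0, 0, 4, 0); (1, 1, 1, 0, 0); (0, 0, 2, 0, 0))


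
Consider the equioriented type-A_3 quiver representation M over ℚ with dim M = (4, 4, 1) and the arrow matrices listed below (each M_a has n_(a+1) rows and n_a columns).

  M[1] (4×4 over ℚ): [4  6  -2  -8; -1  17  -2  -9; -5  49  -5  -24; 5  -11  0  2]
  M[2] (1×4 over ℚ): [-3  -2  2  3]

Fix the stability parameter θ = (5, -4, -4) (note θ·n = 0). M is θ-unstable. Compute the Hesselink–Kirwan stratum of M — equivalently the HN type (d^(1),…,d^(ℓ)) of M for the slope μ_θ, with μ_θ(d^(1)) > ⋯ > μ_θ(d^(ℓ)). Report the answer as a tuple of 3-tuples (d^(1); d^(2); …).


Interval decomposition of M: I[1,2]^3, I[1,3].
HN type (ℓ=2): μ^(1)=1/2; μ^(2)=-1

((3, 3, 0); (1, 1, 1))


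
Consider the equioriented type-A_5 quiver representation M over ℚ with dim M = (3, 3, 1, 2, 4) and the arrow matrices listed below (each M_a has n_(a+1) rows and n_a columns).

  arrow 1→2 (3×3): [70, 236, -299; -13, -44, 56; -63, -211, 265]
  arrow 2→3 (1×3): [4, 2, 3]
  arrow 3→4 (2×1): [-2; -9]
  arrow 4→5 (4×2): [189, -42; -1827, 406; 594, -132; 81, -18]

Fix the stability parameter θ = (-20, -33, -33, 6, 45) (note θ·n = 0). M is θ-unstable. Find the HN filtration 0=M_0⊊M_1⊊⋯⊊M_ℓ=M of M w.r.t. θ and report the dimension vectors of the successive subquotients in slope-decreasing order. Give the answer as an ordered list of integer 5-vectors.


Barcode: M ≅ I[1,2]^2, I[1,4], I[4,5], I[5,5]^3. HN layers by μ_θ (4 steps, strictly decreasing):
  μ^(1)=45; μ^(2)=6; μ^(3)=-53/2; μ^(4)=-86/3

((0, 0, 0, 0, 4); (0, 0, 0, 2, 0); (2, 2, 0, 0, 0); (1, 1, 1, 0, 0))


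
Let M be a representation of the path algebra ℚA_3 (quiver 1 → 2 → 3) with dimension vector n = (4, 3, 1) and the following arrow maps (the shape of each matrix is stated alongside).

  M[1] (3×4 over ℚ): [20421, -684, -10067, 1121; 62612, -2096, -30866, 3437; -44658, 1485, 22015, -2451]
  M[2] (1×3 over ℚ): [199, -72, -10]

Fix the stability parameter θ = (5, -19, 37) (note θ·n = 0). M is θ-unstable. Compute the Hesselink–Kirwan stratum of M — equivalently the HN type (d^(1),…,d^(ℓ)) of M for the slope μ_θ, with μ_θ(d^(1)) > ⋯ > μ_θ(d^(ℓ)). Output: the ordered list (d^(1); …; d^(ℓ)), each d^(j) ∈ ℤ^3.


Via rank(M_{q-1}∘⋯∘M_p): M ≅ I[1,1], I[1,2]^2, I[1,3].
μ_θ-semistable layers: μ^(1)=37; μ^(2)=5; μ^(3)=-7

((0, 0, 1); (1, 0, 0); (3, 3, 0))


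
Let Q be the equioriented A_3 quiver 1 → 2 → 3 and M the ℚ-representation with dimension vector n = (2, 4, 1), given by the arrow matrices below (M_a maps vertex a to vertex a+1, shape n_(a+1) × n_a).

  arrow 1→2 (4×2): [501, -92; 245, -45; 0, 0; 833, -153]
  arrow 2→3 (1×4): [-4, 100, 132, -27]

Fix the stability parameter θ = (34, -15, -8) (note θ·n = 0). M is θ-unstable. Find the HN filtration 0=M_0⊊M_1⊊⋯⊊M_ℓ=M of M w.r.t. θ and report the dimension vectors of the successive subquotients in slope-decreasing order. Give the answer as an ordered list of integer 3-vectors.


Via rank(M_{q-1}∘⋯∘M_p): M ≅ I[1,2], I[1,3], I[2,2]^2.
μ_θ-semistable layers: μ^(1)=19/2; μ^(2)=11/3; μ^(3)=-15

((1, 1, 0); (1, 1, 1); (0, 2, 0))


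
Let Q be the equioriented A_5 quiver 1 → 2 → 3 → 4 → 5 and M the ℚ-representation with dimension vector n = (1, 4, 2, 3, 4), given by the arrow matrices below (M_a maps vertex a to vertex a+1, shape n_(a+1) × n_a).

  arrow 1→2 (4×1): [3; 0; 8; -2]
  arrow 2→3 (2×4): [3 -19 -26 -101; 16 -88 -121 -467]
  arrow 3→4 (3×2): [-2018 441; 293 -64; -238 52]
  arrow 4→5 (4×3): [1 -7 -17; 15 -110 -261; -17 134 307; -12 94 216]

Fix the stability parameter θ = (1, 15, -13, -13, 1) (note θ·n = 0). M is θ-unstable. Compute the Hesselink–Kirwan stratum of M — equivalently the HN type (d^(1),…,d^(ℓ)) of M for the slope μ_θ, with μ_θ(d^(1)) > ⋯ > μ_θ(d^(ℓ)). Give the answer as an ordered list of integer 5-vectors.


Barcode: M ≅ I[1,5], I[2,2]^2, I[2,5], I[4,4], I[5,5]^2. HN layers by μ_θ (5 steps, strictly decreasing):
  μ^(1)=15; μ^(2)=1; μ^(3)=-5/2; μ^(4)=-11/3; μ^(5)=-13

((0, 2, 0, 0, 0); (0, 0, 0, 0, 4); (1, 1, 1, 1, 0); (0, 1, 1, 1, 0); (0, 0, 0, 1, 0))


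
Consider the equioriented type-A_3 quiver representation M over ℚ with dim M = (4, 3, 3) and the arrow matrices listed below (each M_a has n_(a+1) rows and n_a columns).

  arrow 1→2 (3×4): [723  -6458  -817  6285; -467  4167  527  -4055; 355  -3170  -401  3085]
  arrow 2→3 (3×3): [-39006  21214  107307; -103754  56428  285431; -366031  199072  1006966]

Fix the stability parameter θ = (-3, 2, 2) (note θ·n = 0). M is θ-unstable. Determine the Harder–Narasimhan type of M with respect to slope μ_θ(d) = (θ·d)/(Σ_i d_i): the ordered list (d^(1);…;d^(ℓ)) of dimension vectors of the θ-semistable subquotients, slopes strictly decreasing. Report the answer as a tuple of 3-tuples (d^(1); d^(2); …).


Barcode: M ≅ I[1,1]^2, I[1,3]^2, I[2,3]. HN layers by μ_θ (2 steps, strictly decreasing):
  μ^(1)=2; μ^(2)=-3

((0, 3, 3); (4, 0, 0))


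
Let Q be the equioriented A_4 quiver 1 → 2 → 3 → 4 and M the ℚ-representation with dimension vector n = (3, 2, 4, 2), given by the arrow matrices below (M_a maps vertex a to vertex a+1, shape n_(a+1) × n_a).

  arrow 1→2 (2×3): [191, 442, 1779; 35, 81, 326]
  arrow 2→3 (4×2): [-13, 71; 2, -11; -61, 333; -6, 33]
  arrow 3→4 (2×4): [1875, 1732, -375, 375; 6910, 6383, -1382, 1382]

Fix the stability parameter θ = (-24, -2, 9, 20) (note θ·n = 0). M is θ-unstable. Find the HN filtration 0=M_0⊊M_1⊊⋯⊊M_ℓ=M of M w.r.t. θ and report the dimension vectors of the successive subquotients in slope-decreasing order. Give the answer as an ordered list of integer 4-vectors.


Barcode: M ≅ I[1,1], I[1,3], I[1,4], I[3,3], I[3,4]. HN layers by μ_θ (4 steps, strictly decreasing):
  μ^(1)=20; μ^(2)=9; μ^(3)=-2; μ^(4)=-24

((0, 0, 0, 2); (0, 0, 4, 0); (0, 2, 0, 0); (3, 0, 0, 0))


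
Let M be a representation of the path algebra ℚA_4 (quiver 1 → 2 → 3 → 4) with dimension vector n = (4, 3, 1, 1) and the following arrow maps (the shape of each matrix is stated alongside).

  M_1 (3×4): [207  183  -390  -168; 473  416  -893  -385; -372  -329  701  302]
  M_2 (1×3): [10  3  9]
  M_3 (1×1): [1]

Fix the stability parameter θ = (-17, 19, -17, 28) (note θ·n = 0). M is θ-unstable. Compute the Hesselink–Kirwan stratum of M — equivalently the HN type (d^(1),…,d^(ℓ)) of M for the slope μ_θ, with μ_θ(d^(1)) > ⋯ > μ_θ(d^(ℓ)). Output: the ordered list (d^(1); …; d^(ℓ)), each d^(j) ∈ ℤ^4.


Interval decomposition of M: I[1,1], I[1,2]^2, I[1,4].
HN type (ℓ=4): μ^(1)=28; μ^(2)=19; μ^(3)=1; μ^(4)=-17

((0, 0, 0, 1); (0, 2, 0, 0); (0, 1, 1, 0); (4, 0, 0, 0))


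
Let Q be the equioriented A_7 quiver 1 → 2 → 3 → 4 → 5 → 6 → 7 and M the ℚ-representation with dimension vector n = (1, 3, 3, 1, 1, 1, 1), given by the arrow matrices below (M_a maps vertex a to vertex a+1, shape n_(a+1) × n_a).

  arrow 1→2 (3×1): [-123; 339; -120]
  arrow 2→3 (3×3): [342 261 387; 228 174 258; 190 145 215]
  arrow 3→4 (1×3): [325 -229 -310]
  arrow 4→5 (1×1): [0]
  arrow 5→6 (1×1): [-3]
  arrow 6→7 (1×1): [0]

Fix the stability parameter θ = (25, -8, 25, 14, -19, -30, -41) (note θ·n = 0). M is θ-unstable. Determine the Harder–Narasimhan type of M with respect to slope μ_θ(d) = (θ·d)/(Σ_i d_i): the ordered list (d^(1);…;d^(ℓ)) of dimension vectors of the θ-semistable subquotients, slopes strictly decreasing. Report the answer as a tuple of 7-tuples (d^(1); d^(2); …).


Via rank(M_{q-1}∘⋯∘M_p): M ≅ I[1,4], I[2,2]^2, I[3,3]^2, I[5,6], I[7,7].
μ_θ-semistable layers: μ^(1)=25; μ^(2)=39/2; μ^(3)=17/2; μ^(4)=-8; μ^(5)=-49/2; μ^(6)=-41

((0, 0, 2, 0, 0, 0, 0); (0, 0, 1, 1, 0, 0, 0); (1, 1, 0, 0, 0, 0, 0); (0, 2, 0, 0, 0, 0, 0); (0, 0, 0, 0, 1, 1, 0); (0, 0, 0, 0, 0, 0, 1))


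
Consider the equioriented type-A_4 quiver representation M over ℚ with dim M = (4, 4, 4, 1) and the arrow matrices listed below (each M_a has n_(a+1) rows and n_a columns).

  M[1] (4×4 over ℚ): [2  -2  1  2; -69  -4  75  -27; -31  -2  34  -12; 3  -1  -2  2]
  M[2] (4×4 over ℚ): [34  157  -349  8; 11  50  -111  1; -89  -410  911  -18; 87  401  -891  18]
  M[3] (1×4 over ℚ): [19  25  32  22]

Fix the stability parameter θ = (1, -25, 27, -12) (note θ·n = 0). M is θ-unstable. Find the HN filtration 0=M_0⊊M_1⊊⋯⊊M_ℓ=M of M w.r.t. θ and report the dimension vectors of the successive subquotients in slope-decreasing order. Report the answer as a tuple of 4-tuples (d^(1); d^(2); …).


Barcode: M ≅ I[1,3]^3, I[1,4]. HN layers by μ_θ (3 steps, strictly decreasing):
  μ^(1)=27; μ^(2)=15/2; μ^(3)=-12

((0, 0, 3, 0); (0, 0, 1, 1); (4, 4, 0, 0))


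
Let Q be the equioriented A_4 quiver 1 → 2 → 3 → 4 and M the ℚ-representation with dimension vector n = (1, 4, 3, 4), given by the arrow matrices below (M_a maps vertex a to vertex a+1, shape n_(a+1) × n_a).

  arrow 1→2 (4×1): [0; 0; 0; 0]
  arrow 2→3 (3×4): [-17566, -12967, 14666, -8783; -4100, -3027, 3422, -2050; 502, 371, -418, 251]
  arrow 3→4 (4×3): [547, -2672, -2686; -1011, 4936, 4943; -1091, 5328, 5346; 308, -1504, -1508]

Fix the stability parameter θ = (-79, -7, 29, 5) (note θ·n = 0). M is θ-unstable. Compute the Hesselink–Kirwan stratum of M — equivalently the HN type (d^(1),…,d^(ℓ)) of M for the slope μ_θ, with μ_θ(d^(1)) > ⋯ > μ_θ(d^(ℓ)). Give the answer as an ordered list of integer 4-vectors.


Via rank(M_{q-1}∘⋯∘M_p): M ≅ I[1,1], I[2,2], I[2,3], I[2,4]^2, I[4,4]^2.
μ_θ-semistable layers: μ^(1)=29; μ^(2)=17; μ^(3)=5; μ^(4)=-7; μ^(5)=-79

((0, 0, 1, 0); (0, 0, 2, 2); (0, 0, 0, 2); (0, 4, 0, 0); (1, 0, 0, 0))


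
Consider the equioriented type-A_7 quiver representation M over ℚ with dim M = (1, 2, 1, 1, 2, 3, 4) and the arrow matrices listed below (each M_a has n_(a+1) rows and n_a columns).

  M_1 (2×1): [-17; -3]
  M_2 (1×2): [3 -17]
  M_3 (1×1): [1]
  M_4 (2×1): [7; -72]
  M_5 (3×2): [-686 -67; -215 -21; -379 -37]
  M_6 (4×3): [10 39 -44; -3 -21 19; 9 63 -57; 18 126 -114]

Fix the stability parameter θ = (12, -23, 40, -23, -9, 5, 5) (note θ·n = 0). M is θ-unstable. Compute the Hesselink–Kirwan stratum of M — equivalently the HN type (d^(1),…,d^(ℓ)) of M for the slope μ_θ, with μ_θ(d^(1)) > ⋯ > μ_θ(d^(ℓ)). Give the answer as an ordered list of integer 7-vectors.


Via rank(M_{q-1}∘⋯∘M_p): M ≅ I[1,2], I[2,7], I[5,7], I[6,6], I[7,7]^2.
μ_θ-semistable layers: μ^(1)=5; μ^(2)=8/3; μ^(3)=-11/2; μ^(4)=-9; μ^(5)=-23

((0, 0, 0, 0, 0, 3, 4); (0, 0, 1, 1, 1, 0, 0); (1, 1, 0, 0, 0, 0, 0); (0, 0, 0, 0, 1, 0, 0); (0, 1, 0, 0, 0, 0, 0))


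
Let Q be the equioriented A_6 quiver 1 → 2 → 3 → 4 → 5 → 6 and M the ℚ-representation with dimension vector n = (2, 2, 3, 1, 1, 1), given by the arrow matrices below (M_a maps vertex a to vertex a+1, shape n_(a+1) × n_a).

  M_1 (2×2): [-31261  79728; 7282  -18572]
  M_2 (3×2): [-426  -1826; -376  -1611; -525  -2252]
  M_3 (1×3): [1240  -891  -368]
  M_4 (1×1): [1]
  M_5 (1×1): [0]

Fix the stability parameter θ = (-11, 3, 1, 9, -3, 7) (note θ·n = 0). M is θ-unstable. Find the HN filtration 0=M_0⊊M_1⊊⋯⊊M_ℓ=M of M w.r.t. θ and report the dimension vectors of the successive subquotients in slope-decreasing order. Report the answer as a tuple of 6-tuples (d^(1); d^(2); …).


Barcode: M ≅ I[1,3], I[1,5], I[3,3], I[6,6]. HN layers by μ_θ (5 steps, strictly decreasing):
  μ^(1)=7; μ^(2)=3; μ^(3)=2; μ^(4)=1; μ^(5)=-11

((0, 0, 0, 0, 0, 1); (0, 0, 0, 1, 1, 0); (0, 2, 2, 0, 0, 0); (0, 0, 1, 0, 0, 0); (2, 0, 0, 0, 0, 0))


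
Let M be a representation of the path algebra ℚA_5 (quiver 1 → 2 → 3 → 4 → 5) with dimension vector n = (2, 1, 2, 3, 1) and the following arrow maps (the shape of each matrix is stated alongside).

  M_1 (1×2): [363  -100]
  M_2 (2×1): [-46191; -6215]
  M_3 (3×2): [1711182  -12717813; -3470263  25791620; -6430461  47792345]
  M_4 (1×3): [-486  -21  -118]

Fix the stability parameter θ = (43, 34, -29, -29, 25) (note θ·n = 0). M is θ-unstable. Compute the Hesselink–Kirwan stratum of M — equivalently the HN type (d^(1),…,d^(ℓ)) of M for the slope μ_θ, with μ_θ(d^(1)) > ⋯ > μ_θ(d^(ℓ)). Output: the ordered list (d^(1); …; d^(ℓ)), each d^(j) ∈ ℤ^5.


Interval decomposition of M: I[1,1], I[1,5], I[3,4], I[4,4].
HN type (ℓ=4): μ^(1)=43; μ^(2)=25; μ^(3)=19/4; μ^(4)=-29

((1, 0, 0, 0, 0); (0, 0, 0, 0, 1); (1, 1, 1, 1, 0); (0, 0, 1, 2, 0))


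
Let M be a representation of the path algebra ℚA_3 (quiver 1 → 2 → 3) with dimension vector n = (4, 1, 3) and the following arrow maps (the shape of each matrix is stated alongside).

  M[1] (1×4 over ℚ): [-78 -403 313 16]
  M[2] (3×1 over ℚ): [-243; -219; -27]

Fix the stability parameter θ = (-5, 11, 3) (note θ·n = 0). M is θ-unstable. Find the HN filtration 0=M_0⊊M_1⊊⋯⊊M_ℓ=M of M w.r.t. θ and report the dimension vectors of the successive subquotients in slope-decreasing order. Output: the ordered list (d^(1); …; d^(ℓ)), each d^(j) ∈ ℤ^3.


Via rank(M_{q-1}∘⋯∘M_p): M ≅ I[1,1]^3, I[1,3], I[3,3]^2.
μ_θ-semistable layers: μ^(1)=7; μ^(2)=3; μ^(3)=-5

((0, 1, 1); (0, 0, 2); (4, 0, 0))


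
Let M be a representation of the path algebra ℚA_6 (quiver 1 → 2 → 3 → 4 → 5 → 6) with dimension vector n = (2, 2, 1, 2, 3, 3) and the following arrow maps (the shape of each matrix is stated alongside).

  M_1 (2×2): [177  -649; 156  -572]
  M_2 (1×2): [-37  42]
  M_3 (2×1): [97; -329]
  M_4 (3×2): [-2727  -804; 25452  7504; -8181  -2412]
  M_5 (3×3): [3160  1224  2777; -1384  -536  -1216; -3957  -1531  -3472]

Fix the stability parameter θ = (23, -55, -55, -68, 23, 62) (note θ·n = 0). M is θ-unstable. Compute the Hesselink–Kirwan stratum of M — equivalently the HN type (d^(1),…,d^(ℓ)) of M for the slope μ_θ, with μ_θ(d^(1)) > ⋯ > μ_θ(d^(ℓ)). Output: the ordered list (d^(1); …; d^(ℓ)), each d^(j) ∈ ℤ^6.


Barcode: M ≅ I[1,1], I[1,6], I[2,2], I[4,4], I[5,5], I[5,6], I[6,6]. HN layers by μ_θ (5 steps, strictly decreasing):
  μ^(1)=62; μ^(2)=23; μ^(3)=-155/4; μ^(4)=-55; μ^(5)=-68

((0, 0, 0, 0, 0, 3); (1, 0, 0, 0, 3, 0); (1, 1, 1, 1, 0, 0); (0, 1, 0, 0, 0, 0); (0, 0, 0, 1, 0, 0))
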